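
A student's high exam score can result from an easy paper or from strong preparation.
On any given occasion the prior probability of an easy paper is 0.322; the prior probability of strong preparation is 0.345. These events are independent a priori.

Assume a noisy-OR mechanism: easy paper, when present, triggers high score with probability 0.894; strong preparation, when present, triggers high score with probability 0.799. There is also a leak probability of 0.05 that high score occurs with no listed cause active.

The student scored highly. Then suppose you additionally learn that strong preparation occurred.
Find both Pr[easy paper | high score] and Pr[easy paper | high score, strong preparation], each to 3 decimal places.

Pr[easy paper | high score] ≈ 0.585; Pr[easy paper | high score, strong preparation] ≈ 0.365

Under noisy-OR, P(high score | causes) = 1 − (1−0.05)·∏(1−qᵢ) over the active causes.
P(high score) = 0.05×0.678×0.655 + 0.80905×0.678×0.345 + 0.8993×0.322×0.655 + 0.979759×0.322×0.345 = 0.022205 + 0.189245 + 0.189671 + 0.108841 = 0.509962
The easy paper-present share is 0.189671 + 0.108841 = 0.298512.
P(easy paper | high score) = 0.298512 / 0.509962 ≈ 0.585

With the extra evidence:
Sum P(high score|·) weighted by the priors over both values of easy paper:
  P(high score | strong preparation) = 0.80905×0.678 + 0.979759×0.322
        = 0.548536 + 0.315482 = 0.864018
The terms with easy paper present sum to 0.315482, so
  P(easy paper | high score, strong preparation) = 0.315482 / 0.864018 ≈ 0.365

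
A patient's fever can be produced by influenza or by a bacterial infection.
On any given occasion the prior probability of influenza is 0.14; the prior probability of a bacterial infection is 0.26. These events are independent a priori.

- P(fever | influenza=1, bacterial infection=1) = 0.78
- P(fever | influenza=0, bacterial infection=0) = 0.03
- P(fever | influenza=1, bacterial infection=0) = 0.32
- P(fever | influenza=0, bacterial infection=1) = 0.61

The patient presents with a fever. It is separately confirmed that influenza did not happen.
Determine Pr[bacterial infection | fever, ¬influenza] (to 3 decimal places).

Pr[bacterial infection | fever, ¬influenza] ≈ 0.877

Weight on bacterial infection=true, given the evidence: 0.61·0.26 = 0.158600
The normalizing constant is 0.03·0.74 + 0.61·0.26 = 0.180800
P(bacterial infection | fever, ¬influenza) = 0.158600/0.180800 ≈ 0.877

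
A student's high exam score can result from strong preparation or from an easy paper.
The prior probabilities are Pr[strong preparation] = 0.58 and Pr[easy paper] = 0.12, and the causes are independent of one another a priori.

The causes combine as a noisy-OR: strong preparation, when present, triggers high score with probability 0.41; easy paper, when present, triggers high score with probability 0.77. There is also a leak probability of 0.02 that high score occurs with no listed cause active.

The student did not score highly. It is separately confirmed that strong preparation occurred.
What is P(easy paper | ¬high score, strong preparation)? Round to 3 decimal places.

Under noisy-OR, P(high score | causes) = 1 − (1−0.02)·∏(1−qᵢ) over the active causes.
For the numerator, keep only easy paper=true terms: 0.132986·0.12 = 0.015958
Denominator P(¬high score | strong preparation): 0.5782·0.88 + 0.132986·0.12 = 0.524774
Posterior = 0.015958 / 0.524774 ≈ 0.030

P(easy paper | ¬high score, strong preparation) ≈ 0.030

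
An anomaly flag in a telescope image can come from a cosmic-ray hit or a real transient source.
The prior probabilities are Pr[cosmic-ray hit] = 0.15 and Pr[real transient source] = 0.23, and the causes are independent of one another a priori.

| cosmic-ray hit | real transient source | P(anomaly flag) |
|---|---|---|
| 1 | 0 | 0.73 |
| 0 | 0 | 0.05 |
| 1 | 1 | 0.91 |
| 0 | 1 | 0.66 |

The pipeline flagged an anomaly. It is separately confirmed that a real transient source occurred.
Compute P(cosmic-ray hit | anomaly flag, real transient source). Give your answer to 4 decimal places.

Enumerate both values of cosmic-ray hit and weight by the priors:
  P(anomaly flag | real transient source) = 0.66×0.85 + 0.91×0.15
        = 0.561000 + 0.136500 = 0.697500
Keeping only the cosmic-ray hit-present terms gives 0.136500, so
  P(cosmic-ray hit | anomaly flag, real transient source) = 0.136500 / 0.697500 ≈ 0.1957

P(cosmic-ray hit | anomaly flag, real transient source) ≈ 0.1957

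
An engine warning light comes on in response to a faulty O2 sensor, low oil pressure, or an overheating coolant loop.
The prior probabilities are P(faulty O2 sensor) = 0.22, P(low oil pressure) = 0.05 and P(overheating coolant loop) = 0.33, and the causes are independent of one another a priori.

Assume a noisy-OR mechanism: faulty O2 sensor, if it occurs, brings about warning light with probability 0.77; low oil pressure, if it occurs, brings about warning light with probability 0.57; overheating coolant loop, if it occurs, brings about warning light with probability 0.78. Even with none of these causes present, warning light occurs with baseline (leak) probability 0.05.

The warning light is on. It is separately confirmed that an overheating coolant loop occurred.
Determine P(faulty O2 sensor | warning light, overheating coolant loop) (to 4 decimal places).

P(faulty O2 sensor | warning light, overheating coolant loop) ≈ 0.2523

Under noisy-OR, P(warning light | causes) = 1 − (1−0.05)·∏(1−qᵢ) over the active causes.
P(warning light | overheating coolant loop) = 0.791*0.78*0.95 + 0.91013*0.78*0.05 + 0.95193*0.22*0.95 + 0.97933*0.22*0.05 = 0.586131 + 0.035495 + 0.198953 + 0.010773 = 0.831352
Restricting to configurations with faulty O2 sensor present: 0.198953 + 0.010773 = 0.209726.
So P(faulty O2 sensor | warning light, overheating coolant loop) = 0.209726/0.831352 ≈ 0.2523.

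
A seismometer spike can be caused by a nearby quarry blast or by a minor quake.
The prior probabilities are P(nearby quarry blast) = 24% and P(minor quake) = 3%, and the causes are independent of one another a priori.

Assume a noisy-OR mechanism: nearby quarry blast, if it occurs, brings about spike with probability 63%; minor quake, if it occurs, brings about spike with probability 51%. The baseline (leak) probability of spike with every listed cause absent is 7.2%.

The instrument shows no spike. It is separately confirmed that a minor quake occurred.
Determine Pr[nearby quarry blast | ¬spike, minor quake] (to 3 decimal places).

Pr[nearby quarry blast | ¬spike, minor quake] ≈ 0.105

Under noisy-OR, P(spike | causes) = 1 − (1−0.072)·∏(1−qᵢ) over the active causes.
P(¬spike | minor quake) = 0.45472×0.76 + 0.168246×0.24 = 0.345587 + 0.040379 = 0.385966
Restricting to configurations with nearby quarry blast present: 0.168246×0.24 = 0.040379.
P(nearby quarry blast | ¬spike, minor quake) = 0.040379 / 0.385966 ≈ 0.105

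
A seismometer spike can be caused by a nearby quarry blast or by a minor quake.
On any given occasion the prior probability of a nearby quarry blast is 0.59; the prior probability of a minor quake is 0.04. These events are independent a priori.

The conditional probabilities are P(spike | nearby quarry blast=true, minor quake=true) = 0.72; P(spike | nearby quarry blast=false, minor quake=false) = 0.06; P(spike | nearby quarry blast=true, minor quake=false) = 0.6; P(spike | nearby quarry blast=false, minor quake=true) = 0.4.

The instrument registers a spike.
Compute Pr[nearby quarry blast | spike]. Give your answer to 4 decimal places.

By total probability over the 4 (nearby quarry blast, minor quake) configurations:
  P(spike) = 0.06·0.41·0.96 + 0.4·0.41·0.04 + 0.6·0.59·0.96 + 0.72·0.59·0.04
        = 0.023616 + 0.006560 + 0.339840 + 0.016992 = 0.387008
Keeping only the nearby quarry blast-present terms gives 0.356832, so
  P(nearby quarry blast | spike) = 0.356832 / 0.387008 ≈ 0.9220

Pr[nearby quarry blast | spike] ≈ 0.9220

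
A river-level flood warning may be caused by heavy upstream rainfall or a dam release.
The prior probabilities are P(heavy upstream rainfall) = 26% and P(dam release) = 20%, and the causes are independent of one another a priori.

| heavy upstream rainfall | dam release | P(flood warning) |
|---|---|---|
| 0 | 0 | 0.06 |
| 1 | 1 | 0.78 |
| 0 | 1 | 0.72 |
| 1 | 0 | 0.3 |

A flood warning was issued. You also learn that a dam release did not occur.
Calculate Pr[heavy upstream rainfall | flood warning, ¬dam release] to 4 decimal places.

For the numerator, keep only heavy upstream rainfall=true terms: 0.3*0.26 = 0.078000
Denominator P(flood warning | ¬dam release): 0.06*0.74 + 0.3*0.26 = 0.122400
Posterior = 0.078000 / 0.122400 ≈ 0.6373

Pr[heavy upstream rainfall | flood warning, ¬dam release] ≈ 0.6373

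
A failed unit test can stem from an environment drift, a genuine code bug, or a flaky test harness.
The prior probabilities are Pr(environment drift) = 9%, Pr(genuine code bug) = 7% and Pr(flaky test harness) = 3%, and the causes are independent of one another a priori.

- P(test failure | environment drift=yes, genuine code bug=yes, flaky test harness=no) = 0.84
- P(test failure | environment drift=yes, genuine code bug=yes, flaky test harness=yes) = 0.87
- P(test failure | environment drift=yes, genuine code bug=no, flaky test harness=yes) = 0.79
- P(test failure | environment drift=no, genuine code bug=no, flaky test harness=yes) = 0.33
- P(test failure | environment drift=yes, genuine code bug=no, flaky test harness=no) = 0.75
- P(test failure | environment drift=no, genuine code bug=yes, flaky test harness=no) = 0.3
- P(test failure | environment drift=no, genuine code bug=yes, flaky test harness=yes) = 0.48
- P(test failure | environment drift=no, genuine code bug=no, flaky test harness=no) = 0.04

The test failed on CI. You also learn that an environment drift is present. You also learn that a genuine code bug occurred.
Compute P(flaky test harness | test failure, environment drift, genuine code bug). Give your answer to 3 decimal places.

P(test failure | environment drift, genuine code bug) = 0.84×0.97 + 0.87×0.03 = 0.814800 + 0.026100 = 0.840900
Restricting to configurations with flaky test harness present: 0.87×0.03 = 0.026100.
So P(flaky test harness | test failure, environment drift, genuine code bug) = 0.026100/0.840900 ≈ 0.031.

P(flaky test harness | test failure, environment drift, genuine code bug) ≈ 0.031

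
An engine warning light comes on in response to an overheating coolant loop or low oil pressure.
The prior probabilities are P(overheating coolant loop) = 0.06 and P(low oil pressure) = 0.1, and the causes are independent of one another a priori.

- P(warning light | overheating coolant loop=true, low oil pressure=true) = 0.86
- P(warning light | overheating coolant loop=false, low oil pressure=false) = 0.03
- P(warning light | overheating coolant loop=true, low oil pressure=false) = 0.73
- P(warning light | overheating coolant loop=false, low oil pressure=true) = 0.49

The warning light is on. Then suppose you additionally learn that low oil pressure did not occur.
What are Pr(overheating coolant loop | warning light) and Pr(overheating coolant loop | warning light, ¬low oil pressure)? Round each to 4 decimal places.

Pr(overheating coolant loop | warning light) ≈ 0.3842; Pr(overheating coolant loop | warning light, ¬low oil pressure) ≈ 0.6083

Numerator (weight on configurations with overheating coolant loop): 0.039420 + 0.005160 = 0.044580
The normalizing constant is 0.03*0.94*0.9 + 0.49*0.94*0.1 + 0.73*0.06*0.9 + 0.86*0.06*0.1 = 0.116020
Posterior = 0.044580 / 0.116020 ≈ 0.3842

Now also conditioning on low oil pressure≠true:
P(warning light | ¬low oil pressure) = 0.03·0.94 + 0.73·0.06 = 0.028200 + 0.043800 = 0.072000
Of this, 0.043800 comes from 0.73·0.06 (the overheating coolant loop=true cases).
Hence the posterior is 0.043800/0.072000 ≈ 0.6083.
Ruling out low oil pressure raises the posterior on overheating coolant loop — the flip side of explaining away.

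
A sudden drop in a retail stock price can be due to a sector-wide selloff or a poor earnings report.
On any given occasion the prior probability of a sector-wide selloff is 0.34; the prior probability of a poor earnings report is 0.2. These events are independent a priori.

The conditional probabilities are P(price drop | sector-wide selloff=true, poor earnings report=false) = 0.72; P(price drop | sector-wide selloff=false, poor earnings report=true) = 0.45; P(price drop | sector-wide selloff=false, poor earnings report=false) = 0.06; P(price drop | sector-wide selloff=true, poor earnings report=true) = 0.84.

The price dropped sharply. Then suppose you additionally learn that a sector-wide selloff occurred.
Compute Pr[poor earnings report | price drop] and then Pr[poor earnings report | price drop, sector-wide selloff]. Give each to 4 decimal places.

Pr[poor earnings report | price drop] ≈ 0.3387; Pr[poor earnings report | price drop, sector-wide selloff] ≈ 0.2258

Enumerate the 4 (sector-wide selloff, poor earnings report) configurations and weight by the priors:
  P(price drop) = 0.06×0.66×0.8 + 0.45×0.66×0.2 + 0.72×0.34×0.8 + 0.84×0.34×0.2
        = 0.031680 + 0.059400 + 0.195840 + 0.057120 = 0.344040
Keeping only the poor earnings report-present terms gives 0.116520, so
  P(poor earnings report | price drop) = 0.116520 / 0.344040 ≈ 0.3387

With the extra evidence:
By total probability over both values of poor earnings report:
  P(price drop | sector-wide selloff) = 0.72×0.8 + 0.84×0.2
        = 0.576000 + 0.168000 = 0.744000
Configurations with poor earnings report contribute 0.168000, so
  P(poor earnings report | price drop, sector-wide selloff) = 0.168000 / 0.744000 ≈ 0.2258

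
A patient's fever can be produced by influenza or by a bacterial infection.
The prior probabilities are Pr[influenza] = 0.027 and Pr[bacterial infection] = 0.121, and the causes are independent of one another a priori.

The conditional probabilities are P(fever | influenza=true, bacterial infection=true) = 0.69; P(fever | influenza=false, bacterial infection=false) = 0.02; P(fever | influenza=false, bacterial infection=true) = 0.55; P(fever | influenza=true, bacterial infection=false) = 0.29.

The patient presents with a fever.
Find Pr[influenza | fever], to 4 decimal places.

Pr[influenza | fever] ≈ 0.1004

Sum P(fever|·) weighted by the priors over the 4 (influenza, bacterial infection) configurations:
  P(fever) = 0.02*0.973*0.879 + 0.55*0.973*0.121 + 0.29*0.027*0.879 + 0.69*0.027*0.121
        = 0.017105 + 0.064753 + 0.006883 + 0.002254 = 0.090995
Keeping only the influenza-present terms gives 0.009137, so
  P(influenza | fever) = 0.009137 / 0.090995 ≈ 0.1004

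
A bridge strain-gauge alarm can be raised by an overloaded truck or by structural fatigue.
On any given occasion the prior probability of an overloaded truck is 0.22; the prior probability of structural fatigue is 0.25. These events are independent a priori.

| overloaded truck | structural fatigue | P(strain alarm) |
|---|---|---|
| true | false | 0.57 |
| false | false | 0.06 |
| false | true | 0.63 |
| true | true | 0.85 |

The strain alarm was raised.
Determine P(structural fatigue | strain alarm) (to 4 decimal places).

P(structural fatigue | strain alarm) ≈ 0.5677

Sum P(strain alarm|·) weighted by the priors over the 4 (overloaded truck, structural fatigue) configurations:
  P(strain alarm) = 0.06×0.78×0.75 + 0.63×0.78×0.25 + 0.57×0.22×0.75 + 0.85×0.22×0.25
        = 0.035100 + 0.122850 + 0.094050 + 0.046750 = 0.298750
Keeping only the structural fatigue-present terms gives 0.169600, so
  P(structural fatigue | strain alarm) = 0.169600 / 0.298750 ≈ 0.5677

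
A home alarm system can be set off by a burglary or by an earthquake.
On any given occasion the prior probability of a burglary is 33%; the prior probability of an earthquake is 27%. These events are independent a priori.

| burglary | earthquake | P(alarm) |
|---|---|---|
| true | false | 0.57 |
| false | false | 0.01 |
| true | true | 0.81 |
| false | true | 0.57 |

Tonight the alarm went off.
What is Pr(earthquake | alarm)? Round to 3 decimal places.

Pr(earthquake | alarm) ≈ 0.552

P(alarm) = 0.01×0.67×0.73 + 0.57×0.67×0.27 + 0.57×0.33×0.73 + 0.81×0.33×0.27 = 0.004891 + 0.103113 + 0.137313 + 0.072171 = 0.317488
The earthquake-present share is 0.103113 + 0.072171 = 0.175284.
P(earthquake | alarm) = 0.175284 / 0.317488 ≈ 0.552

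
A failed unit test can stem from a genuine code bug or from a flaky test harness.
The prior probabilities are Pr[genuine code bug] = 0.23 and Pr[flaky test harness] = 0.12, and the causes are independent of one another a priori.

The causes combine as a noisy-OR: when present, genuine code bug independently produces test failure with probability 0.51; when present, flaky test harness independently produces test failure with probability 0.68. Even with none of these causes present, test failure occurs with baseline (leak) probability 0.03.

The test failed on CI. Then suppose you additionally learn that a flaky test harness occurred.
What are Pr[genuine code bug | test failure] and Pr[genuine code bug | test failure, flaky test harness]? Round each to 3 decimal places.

Under noisy-OR, P(test failure | causes) = 1 − (1−0.03)·∏(1−qᵢ) over the active causes.
P(test failure) = 0.03×0.77×0.88 + 0.6896×0.77×0.12 + 0.5247×0.23×0.88 + 0.847904×0.23×0.12 = 0.020328 + 0.063719 + 0.106199 + 0.023402 = 0.213648
The genuine code bug-present share is 0.106199 + 0.023402 = 0.129601.
So P(genuine code bug | test failure) = 0.129601/0.213648 ≈ 0.607.

Now also conditioning on flaky test harness=true:
For the numerator, keep only genuine code bug=true terms: 0.847904×0.23 = 0.195018
Denominator P(test failure | flaky test harness): 0.6896×0.77 + 0.847904×0.23 = 0.726010
P(genuine code bug | test failure, flaky test harness) = 0.195018/0.726010 ≈ 0.269

Pr[genuine code bug | test failure] ≈ 0.607; Pr[genuine code bug | test failure, flaky test harness] ≈ 0.269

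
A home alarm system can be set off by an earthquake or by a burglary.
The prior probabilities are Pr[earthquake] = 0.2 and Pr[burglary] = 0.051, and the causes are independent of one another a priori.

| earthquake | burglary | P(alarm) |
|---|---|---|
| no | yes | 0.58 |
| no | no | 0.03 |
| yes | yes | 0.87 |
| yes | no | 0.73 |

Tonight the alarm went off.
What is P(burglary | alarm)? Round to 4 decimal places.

P(burglary | alarm) ≈ 0.1678

For the numerator, keep only burglary=true terms: 0.023664 + 0.008874 = 0.032538
Denominator P(alarm): 0.03×0.8×0.949 + 0.58×0.8×0.051 + 0.73×0.2×0.949 + 0.87×0.2×0.051 = 0.193868
P(burglary | alarm) = 0.032538/0.193868 ≈ 0.1678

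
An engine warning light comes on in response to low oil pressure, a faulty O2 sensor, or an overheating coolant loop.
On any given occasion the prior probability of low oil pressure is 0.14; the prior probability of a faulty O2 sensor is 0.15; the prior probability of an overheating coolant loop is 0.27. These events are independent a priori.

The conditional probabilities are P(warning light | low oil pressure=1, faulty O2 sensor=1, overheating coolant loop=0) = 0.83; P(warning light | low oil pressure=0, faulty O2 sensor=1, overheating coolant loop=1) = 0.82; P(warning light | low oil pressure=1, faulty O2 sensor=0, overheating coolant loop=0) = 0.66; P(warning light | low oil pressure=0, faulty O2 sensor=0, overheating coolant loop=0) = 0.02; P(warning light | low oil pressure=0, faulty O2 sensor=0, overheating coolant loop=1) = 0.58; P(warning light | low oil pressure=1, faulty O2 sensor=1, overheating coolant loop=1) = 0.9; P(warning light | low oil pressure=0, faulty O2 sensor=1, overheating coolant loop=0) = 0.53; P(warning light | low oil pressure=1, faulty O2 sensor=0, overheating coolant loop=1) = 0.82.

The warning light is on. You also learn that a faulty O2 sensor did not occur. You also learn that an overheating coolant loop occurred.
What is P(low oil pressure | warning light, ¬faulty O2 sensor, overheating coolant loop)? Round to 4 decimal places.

P(low oil pressure | warning light, ¬faulty O2 sensor, overheating coolant loop) ≈ 0.1871

Weight on low oil pressure=true, given the evidence: 0.82·0.14 = 0.114800
Denominator P(warning light | ¬faulty O2 sensor, overheating coolant loop): 0.58·0.86 + 0.82·0.14 = 0.613600
P(low oil pressure | warning light, ¬faulty O2 sensor, overheating coolant loop) = 0.114800/0.613600 ≈ 0.1871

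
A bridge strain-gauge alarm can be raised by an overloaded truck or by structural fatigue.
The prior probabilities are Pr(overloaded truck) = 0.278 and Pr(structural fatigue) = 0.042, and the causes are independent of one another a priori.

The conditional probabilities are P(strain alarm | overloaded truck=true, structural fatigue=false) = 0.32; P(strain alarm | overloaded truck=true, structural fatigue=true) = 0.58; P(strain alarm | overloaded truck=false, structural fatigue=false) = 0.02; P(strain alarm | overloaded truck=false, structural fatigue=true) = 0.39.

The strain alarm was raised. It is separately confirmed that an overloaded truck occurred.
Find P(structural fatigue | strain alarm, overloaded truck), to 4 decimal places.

Sum P(strain alarm|·) weighted by the priors over both values of structural fatigue:
  P(strain alarm | overloaded truck) = 0.32*0.958 + 0.58*0.042
        = 0.306560 + 0.024360 = 0.330920
Keeping only the structural fatigue-present terms gives 0.024360, so
  P(structural fatigue | strain alarm, overloaded truck) = 0.024360 / 0.330920 ≈ 0.0736

P(structural fatigue | strain alarm, overloaded truck) ≈ 0.0736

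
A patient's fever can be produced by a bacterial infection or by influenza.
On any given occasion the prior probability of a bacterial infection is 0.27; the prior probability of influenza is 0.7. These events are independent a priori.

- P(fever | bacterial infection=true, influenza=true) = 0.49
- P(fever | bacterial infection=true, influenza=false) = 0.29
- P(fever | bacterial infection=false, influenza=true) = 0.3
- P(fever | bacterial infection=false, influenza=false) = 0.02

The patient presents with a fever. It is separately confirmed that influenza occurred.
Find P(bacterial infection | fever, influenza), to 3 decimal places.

P(bacterial infection | fever, influenza) ≈ 0.377

Enumerate both values of bacterial infection and weight by the priors:
  P(fever | influenza) = 0.3*0.73 + 0.49*0.27
        = 0.219000 + 0.132300 = 0.351300
Keeping only the bacterial infection-present terms gives 0.132300, so
  P(bacterial infection | fever, influenza) = 0.132300 / 0.351300 ≈ 0.377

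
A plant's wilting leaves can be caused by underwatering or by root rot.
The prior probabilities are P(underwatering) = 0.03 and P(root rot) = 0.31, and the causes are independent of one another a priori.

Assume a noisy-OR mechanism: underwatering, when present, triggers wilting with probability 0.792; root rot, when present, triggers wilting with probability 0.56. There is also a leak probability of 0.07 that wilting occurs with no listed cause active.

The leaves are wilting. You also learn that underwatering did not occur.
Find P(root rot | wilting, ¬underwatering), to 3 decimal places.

Under noisy-OR, P(wilting | causes) = 1 − (1−0.07)·∏(1−qᵢ) over the active causes.
Weight on root rot=true, given the evidence: 0.5908·0.31 = 0.183148
The normalizing constant is 0.07·0.69 + 0.5908·0.31 = 0.231448
P(root rot | wilting, ¬underwatering) = 0.183148/0.231448 ≈ 0.791

P(root rot | wilting, ¬underwatering) ≈ 0.791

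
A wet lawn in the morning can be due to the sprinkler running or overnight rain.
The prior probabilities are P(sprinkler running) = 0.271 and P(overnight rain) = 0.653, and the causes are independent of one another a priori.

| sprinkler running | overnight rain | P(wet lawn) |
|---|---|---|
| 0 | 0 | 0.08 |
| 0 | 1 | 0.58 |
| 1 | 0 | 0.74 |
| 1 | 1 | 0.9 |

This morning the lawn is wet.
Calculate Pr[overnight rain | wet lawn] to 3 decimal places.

Weight on overnight rain=true, given the evidence: 0.276101 + 0.159267 = 0.435368
Normalizer over all consistent configurations: 0.08·0.729·0.347 + 0.58·0.729·0.653 + 0.74·0.271·0.347 + 0.9·0.271·0.653 = 0.525192
P(overnight rain | wet lawn) = 0.435368/0.525192 ≈ 0.829

Pr[overnight rain | wet lawn] ≈ 0.829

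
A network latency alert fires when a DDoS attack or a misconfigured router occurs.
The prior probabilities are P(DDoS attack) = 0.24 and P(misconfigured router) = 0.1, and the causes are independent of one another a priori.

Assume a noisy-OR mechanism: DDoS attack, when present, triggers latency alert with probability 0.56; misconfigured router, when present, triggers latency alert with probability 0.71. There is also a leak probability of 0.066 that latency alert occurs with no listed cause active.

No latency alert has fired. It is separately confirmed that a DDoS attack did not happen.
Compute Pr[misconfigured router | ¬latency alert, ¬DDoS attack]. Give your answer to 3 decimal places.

Under noisy-OR, P(latency alert | causes) = 1 − (1−0.066)·∏(1−qᵢ) over the active causes.
Weight on misconfigured router=true, given the evidence: 0.27086×0.1 = 0.027086
The normalizing constant is 0.934×0.9 + 0.27086×0.1 = 0.867686
P(misconfigured router | ¬latency alert, ¬DDoS attack) = 0.027086/0.867686 ≈ 0.031

Pr[misconfigured router | ¬latency alert, ¬DDoS attack] ≈ 0.031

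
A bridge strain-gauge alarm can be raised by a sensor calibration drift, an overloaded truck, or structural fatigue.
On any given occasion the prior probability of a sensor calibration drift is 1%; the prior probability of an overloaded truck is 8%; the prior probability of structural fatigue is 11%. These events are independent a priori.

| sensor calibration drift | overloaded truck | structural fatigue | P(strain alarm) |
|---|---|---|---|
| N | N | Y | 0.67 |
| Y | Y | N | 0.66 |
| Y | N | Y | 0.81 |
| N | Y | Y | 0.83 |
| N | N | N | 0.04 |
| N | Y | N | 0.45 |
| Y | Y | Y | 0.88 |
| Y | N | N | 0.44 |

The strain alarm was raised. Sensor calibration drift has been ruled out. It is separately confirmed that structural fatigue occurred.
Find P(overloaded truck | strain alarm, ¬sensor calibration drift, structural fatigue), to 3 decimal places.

Enumerate both values of overloaded truck and weight by the priors:
  P(strain alarm | ¬sensor calibration drift, structural fatigue) = 0.67·0.92 + 0.83·0.08
        = 0.616400 + 0.066400 = 0.682800
Keeping only the overloaded truck-present terms gives 0.066400, so
  P(overloaded truck | strain alarm, ¬sensor calibration drift, structural fatigue) = 0.066400 / 0.682800 ≈ 0.097

P(overloaded truck | strain alarm, ¬sensor calibration drift, structural fatigue) ≈ 0.097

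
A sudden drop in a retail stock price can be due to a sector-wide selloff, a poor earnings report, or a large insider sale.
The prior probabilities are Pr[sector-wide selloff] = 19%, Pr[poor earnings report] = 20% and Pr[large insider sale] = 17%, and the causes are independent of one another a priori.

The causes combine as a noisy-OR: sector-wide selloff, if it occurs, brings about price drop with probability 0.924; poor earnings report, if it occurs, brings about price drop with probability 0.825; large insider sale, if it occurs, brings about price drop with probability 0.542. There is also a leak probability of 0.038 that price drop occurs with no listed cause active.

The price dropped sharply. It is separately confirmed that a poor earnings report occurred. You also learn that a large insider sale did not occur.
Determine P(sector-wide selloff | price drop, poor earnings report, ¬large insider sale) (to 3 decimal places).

P(sector-wide selloff | price drop, poor earnings report, ¬large insider sale) ≈ 0.218

Under noisy-OR, P(price drop | causes) = 1 − (1−0.038)·∏(1−qᵢ) over the active causes.
P(price drop | poor earnings report, ¬large insider sale) = 0.83165·0.81 + 0.987205·0.19 = 0.673637 + 0.187569 = 0.861206
Of this, 0.187569 comes from 0.987205·0.19 (the sector-wide selloff=true cases).
P(sector-wide selloff | price drop, poor earnings report, ¬large insider sale) = 0.187569 / 0.861206 ≈ 0.218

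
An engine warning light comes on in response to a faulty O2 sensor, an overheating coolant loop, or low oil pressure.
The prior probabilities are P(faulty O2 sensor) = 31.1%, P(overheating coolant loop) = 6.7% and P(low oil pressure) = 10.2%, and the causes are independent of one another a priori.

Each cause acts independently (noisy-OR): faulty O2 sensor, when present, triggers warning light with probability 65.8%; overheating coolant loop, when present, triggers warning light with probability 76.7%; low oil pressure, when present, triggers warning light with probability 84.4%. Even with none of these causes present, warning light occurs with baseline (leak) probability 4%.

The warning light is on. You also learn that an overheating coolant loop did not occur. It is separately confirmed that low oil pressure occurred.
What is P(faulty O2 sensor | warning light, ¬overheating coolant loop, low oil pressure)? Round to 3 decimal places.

Under noisy-OR, P(warning light | causes) = 1 − (1−0.04)·∏(1−qᵢ) over the active causes.
P(warning light | ¬overheating coolant loop, low oil pressure) = 0.85024×0.689 + 0.948782×0.311 = 0.585815 + 0.295071 = 0.880886
Of this, 0.295071 comes from 0.948782×0.311 (the faulty O2 sensor=true cases).
Hence the posterior is 0.295071/0.880886 ≈ 0.335.

P(faulty O2 sensor | warning light, ¬overheating coolant loop, low oil pressure) ≈ 0.335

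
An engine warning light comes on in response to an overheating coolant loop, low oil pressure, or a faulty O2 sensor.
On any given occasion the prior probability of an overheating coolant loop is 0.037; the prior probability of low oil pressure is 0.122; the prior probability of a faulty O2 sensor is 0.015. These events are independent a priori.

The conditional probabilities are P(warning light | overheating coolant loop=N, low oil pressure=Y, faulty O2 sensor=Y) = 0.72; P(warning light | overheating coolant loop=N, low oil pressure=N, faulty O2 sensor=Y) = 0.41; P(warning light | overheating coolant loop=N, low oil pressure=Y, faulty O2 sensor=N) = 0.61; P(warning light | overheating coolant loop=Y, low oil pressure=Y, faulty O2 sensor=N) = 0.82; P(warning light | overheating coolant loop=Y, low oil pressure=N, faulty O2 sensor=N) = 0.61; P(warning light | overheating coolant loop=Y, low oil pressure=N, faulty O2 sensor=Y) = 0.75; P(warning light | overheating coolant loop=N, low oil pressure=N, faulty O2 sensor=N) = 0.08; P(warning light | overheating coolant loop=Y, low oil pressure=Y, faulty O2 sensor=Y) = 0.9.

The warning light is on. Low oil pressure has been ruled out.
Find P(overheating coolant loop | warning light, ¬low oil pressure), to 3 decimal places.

P(warning light | ¬low oil pressure) = 0.08*0.963*0.985 + 0.41*0.963*0.015 + 0.61*0.037*0.985 + 0.75*0.037*0.015 = 0.075884 + 0.005922 + 0.022231 + 0.000416 = 0.104453
Restricting to configurations with overheating coolant loop present: 0.022231 + 0.000416 = 0.022647.
Hence the posterior is 0.022647/0.104453 ≈ 0.217.

P(overheating coolant loop | warning light, ¬low oil pressure) ≈ 0.217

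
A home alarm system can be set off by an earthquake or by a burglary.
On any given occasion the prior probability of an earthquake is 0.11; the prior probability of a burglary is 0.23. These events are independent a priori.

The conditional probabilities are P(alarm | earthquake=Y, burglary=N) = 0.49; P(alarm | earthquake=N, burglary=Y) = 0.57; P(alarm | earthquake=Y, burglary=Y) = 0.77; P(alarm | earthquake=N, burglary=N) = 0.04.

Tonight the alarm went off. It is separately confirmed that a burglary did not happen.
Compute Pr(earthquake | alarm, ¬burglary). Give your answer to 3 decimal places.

P(alarm | ¬burglary) = 0.04×0.89 + 0.49×0.11 = 0.035600 + 0.053900 = 0.089500
Restricting to configurations with earthquake present: 0.49×0.11 = 0.053900.
So P(earthquake | alarm, ¬burglary) = 0.053900/0.089500 ≈ 0.602.

Pr(earthquake | alarm, ¬burglary) ≈ 0.602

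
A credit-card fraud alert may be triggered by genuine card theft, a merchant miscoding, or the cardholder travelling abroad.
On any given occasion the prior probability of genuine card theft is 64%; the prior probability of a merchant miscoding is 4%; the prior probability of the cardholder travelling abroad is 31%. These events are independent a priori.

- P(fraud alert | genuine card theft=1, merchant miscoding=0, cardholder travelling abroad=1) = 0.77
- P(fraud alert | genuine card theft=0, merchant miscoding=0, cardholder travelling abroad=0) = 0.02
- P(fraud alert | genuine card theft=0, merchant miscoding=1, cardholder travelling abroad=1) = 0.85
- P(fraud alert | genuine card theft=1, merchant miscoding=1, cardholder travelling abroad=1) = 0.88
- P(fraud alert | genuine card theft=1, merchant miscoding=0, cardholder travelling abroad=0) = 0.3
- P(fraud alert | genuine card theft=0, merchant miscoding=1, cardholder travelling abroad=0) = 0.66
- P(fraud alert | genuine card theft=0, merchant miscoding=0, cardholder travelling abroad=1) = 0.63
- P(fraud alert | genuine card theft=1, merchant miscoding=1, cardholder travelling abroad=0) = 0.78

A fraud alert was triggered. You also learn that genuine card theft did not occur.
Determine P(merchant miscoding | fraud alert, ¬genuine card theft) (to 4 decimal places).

P(merchant miscoding | fraud alert, ¬genuine card theft) ≈ 0.1253

Numerator (weight on configurations with merchant miscoding): 0.018216 + 0.010540 = 0.028756
The normalizing constant is 0.02·0.96·0.69 + 0.63·0.96·0.31 + 0.66·0.04·0.69 + 0.85·0.04·0.31 = 0.229492
P(merchant miscoding | fraud alert, ¬genuine card theft) = 0.028756/0.229492 ≈ 0.1253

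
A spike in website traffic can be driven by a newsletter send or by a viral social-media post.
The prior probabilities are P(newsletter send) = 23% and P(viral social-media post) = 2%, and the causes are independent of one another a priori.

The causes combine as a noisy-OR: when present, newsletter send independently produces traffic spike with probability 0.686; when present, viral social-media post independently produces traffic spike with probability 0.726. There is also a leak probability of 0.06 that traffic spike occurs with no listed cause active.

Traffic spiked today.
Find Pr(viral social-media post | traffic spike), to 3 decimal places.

Pr(viral social-media post | traffic spike) ≈ 0.071

Under noisy-OR, P(traffic spike | causes) = 1 − (1−0.06)·∏(1−qᵢ) over the active causes.
For the numerator, keep only viral social-media post=true terms: 0.011434 + 0.004228 = 0.015662
Denominator P(traffic spike): 0.06·0.77·0.98 + 0.74244·0.77·0.02 + 0.70484·0.23·0.98 + 0.919126·0.23·0.02 = 0.219809
Posterior = 0.015662 / 0.219809 ≈ 0.071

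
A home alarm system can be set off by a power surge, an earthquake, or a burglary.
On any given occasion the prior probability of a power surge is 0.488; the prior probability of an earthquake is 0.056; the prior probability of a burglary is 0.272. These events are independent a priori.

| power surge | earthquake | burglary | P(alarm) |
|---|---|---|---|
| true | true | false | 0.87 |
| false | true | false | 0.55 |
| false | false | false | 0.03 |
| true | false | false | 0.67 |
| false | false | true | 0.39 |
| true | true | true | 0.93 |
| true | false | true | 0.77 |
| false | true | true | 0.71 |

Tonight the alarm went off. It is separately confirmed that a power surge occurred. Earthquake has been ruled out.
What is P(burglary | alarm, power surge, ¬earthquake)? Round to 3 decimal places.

Enumerate both values of burglary and weight by the priors:
  P(alarm | power surge, ¬earthquake) = 0.67×0.728 + 0.77×0.272
        = 0.487760 + 0.209440 = 0.697200
Configurations with burglary contribute 0.209440, so
  P(burglary | alarm, power surge, ¬earthquake) = 0.209440 / 0.697200 ≈ 0.300

P(burglary | alarm, power surge, ¬earthquake) ≈ 0.300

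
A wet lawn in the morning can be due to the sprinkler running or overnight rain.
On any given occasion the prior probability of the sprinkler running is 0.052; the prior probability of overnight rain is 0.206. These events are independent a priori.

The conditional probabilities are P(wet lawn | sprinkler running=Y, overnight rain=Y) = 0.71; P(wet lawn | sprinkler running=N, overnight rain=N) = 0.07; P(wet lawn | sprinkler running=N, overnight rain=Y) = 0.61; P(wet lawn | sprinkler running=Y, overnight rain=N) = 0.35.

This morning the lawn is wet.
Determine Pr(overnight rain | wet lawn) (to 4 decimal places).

Weight on overnight rain=true, given the evidence: 0.119126 + 0.007606 = 0.126732
Normalizer over all consistent configurations: 0.07×0.948×0.794 + 0.61×0.948×0.206 + 0.35×0.052×0.794 + 0.71×0.052×0.206 = 0.193873
Posterior = 0.126732 / 0.193873 ≈ 0.6537

Pr(overnight rain | wet lawn) ≈ 0.6537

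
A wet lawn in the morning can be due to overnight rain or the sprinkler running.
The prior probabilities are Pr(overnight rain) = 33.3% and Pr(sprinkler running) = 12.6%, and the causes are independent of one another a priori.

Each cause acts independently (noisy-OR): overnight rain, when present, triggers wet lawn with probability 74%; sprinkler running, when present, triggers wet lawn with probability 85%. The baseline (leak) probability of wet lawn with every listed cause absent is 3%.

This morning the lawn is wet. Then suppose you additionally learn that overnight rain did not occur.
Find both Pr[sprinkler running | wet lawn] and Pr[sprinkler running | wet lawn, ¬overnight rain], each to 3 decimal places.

Pr[sprinkler running | wet lawn] ≈ 0.323; Pr[sprinkler running | wet lawn, ¬overnight rain] ≈ 0.804

Under noisy-OR, P(wet lawn | causes) = 1 − (1−0.03)·∏(1−qᵢ) over the active causes.
P(wet lawn) = 0.03·0.667·0.874 + 0.8545·0.667·0.126 + 0.7478·0.333·0.874 + 0.96217·0.333·0.126 = 0.017489 + 0.071814 + 0.217641 + 0.040371 = 0.347315
The sprinkler running-present share is 0.071814 + 0.040371 = 0.112185.
P(sprinkler running | wet lawn) = 0.112185 / 0.347315 ≈ 0.323

Now also conditioning on overnight rain≠true:
By total probability over both values of sprinkler running:
  P(wet lawn | ¬overnight rain) = 0.03*0.874 + 0.8545*0.126
        = 0.026220 + 0.107667 = 0.133887
The terms with sprinkler running present sum to 0.107667, so
  P(sprinkler running | wet lawn, ¬overnight rain) = 0.107667 / 0.133887 ≈ 0.804
With overnight rain excluded, sprinkler running must carry more of the explanatory weight for the wet lawn.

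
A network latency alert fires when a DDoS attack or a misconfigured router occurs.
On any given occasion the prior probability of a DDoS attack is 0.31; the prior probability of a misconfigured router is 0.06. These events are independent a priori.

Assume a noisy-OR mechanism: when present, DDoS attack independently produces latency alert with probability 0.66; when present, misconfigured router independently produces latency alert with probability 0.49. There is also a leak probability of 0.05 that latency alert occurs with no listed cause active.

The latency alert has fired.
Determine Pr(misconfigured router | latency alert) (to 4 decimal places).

Under noisy-OR, P(latency alert | causes) = 1 − (1−0.05)·∏(1−qᵢ) over the active causes.
P(latency alert) = 0.05·0.69·0.94 + 0.5155·0.69·0.06 + 0.677·0.31·0.94 + 0.83527·0.31·0.06 = 0.032430 + 0.021342 + 0.197278 + 0.015536 = 0.266586
Restricting to configurations with misconfigured router present: 0.021342 + 0.015536 = 0.036878.
P(misconfigured router | latency alert) = 0.036878 / 0.266586 ≈ 0.1383

Pr(misconfigured router | latency alert) ≈ 0.1383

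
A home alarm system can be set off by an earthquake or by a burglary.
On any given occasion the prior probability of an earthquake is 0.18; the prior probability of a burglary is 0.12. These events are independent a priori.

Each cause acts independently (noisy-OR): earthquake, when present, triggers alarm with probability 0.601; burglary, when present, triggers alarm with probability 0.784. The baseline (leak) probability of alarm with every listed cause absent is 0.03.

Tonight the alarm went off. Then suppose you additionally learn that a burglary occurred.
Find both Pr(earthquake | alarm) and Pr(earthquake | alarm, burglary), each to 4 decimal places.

Under noisy-OR, P(alarm | causes) = 1 − (1−0.03)·∏(1−qᵢ) over the active causes.
P(alarm) = 0.03·0.82·0.88 + 0.79048·0.82·0.12 + 0.61297·0.18·0.88 + 0.916402·0.18·0.12 = 0.021648 + 0.077783 + 0.097094 + 0.019794 = 0.216319
The earthquake-present share is 0.097094 + 0.019794 = 0.116888.
P(earthquake | alarm) = 0.116888 / 0.216319 ≈ 0.5404

With the extra evidence:
By total probability over both values of earthquake:
  P(alarm | burglary) = 0.79048×0.82 + 0.916402×0.18
        = 0.648194 + 0.164952 = 0.813146
The terms with earthquake present sum to 0.164952, so
  P(earthquake | alarm, burglary) = 0.164952 / 0.813146 ≈ 0.2029
Conditioning on burglary lowers the posterior on earthquake: the classic explaining-away effect in a common-effect structure.

Pr(earthquake | alarm) ≈ 0.5404; Pr(earthquake | alarm, burglary) ≈ 0.2029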